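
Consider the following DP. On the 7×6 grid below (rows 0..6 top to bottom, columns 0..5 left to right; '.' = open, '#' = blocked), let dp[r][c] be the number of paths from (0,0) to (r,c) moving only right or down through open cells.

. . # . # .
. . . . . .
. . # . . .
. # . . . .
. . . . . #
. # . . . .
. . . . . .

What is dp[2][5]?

r\c   0   1   2   3   4   5
  0   1   1   0   0   0   0
  1   1   2   2   2   2   2
  2   1   3   0   2   4   6
  3   1   0   0   2   6  12
  4   1   1   1   3   9   0
  5   1   0   1   4  13  13
  6   1   1   2   6  19  32

6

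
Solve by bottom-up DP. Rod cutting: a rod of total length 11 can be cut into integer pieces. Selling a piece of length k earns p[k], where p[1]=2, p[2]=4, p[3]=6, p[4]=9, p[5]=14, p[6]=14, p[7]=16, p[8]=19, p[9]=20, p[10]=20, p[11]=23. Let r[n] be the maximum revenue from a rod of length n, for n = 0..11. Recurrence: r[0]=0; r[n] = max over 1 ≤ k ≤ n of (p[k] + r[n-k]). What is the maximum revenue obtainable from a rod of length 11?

   n    0    1    2    3    4    5    6    7    8    9   10   11
r[n]    0    2    4    6    9   14   16   18   20   23   28   30

30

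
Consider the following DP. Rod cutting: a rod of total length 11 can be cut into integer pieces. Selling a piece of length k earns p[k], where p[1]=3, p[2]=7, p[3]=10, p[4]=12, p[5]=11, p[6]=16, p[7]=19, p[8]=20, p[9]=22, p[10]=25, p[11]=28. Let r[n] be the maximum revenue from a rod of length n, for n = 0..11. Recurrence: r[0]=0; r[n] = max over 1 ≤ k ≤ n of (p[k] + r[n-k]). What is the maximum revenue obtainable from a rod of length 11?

   n    0    1    2    3    4    5    6    7    8    9   10   11
r[n]    0    3    7   10   14   17   21   24   28   31   35   38

38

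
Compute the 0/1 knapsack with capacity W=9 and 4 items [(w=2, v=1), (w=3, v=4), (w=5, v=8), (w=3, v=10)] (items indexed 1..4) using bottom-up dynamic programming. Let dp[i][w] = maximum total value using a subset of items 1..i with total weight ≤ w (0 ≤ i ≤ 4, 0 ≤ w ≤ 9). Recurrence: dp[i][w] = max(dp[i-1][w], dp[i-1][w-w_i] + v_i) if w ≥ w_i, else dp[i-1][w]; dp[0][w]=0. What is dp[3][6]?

i\w   0   1   2   3   4   5   6   7   8   9
  0   0   0   0   0   0   0   0   0   0   0
  1   0   0   1   1   1   1   1   1   1   1
  2   0   0   1   4   4   5   5   5   5   5
  3   0   0   1   4   4   8   8   9  12  12
  4   0   0   1  10  10  11  14  14  18  18

8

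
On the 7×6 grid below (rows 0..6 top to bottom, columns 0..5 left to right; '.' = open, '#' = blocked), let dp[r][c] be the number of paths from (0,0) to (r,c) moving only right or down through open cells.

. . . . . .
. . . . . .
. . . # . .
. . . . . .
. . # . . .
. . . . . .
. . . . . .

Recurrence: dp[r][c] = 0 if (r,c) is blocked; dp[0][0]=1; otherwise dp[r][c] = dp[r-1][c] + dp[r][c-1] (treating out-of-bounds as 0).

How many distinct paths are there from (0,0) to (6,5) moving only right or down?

r\c   0   1   2   3   4   5
  0   1   1   1   1   1   1
  1   1   2   3   4   5   6
  2   1   3   6   0   5  11
  3   1   4  10  10  15  26
  4   1   5   0  10  25  51
  5   1   6   6  16  41  92
  6   1   7  13  29  70 162

162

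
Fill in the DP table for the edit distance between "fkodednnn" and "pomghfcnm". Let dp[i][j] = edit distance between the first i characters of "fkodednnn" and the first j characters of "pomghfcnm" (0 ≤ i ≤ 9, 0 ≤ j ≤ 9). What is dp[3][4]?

4

   ''  p  o  m  g  h  f  c  n  m
''  0  1  2  3  4  5  6  7  8  9
 f  1  1  2  3  4  5  5  6  7  8
 k  2  2  2  3  4  5  6  6  7  8
 o  3  3  2  3  4  5  6  7  7  8
 d  4  4  3  3  4  5  6  7  8  8
 e  5  5  4  4  4  5  6  7  8  9
 d  6  6  5  5  5  5  6  7  8  9
 n  7  7  6  6  6  6  6  7  7  8
 n  8  8  7  7  7  7  7  7  7  8
 n  9  9  8  8  8  8  8  8  7  8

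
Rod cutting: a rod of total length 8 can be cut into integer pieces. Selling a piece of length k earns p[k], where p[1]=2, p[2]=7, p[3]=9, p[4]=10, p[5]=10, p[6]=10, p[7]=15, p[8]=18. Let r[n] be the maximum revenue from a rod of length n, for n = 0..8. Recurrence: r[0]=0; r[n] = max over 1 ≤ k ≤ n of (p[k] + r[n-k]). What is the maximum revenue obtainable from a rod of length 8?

   n    0    1    2    3    4    5    6    7    8
r[n]    0    2    7    9   14   16   21   23   28

28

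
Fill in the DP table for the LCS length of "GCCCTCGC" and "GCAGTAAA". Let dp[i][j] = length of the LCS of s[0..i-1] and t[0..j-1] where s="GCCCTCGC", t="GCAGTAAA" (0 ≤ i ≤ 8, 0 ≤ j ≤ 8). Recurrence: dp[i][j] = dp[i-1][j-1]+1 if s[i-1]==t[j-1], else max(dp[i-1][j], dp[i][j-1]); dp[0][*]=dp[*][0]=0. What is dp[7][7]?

3

   ''  G  C  A  G  T  A  A  A
''  0  0  0  0  0  0  0  0  0
 G  0  1  1  1  1  1  1  1  1
 C  0  1  2  2  2  2  2  2  2
 C  0  1  2  2  2  2  2  2  2
 C  0  1  2  2  2  2  2  2  2
 T  0  1  2  2  2  3  3  3  3
 C  0  1  2  2  2  3  3  3  3
 G  0  1  2  2  3  3  3  3  3
 C  0  1  2  2  3  3  3  3  3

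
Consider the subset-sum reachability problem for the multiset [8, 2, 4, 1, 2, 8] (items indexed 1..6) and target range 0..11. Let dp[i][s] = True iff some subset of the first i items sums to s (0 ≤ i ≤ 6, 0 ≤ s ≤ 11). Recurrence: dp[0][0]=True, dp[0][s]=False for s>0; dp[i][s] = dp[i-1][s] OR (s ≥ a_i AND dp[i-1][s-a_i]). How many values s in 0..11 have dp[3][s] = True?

6

i\s   0   1   2   3   4   5   6   7   8   9  10  11
  0   T   F   F   F   F   F   F   F   F   F   F   F
  1   T   F   F   F   F   F   F   F   T   F   F   F
  2   T   F   T   F   F   F   F   F   T   F   T   F
  3   T   F   T   F   T   F   T   F   T   F   T   F
  4   T   T   T   T   T   T   T   T   T   T   T   T
  5   T   T   T   T   T   T   T   T   T   T   T   T
  6   T   T   T   T   T   T   T   T   T   T   T   T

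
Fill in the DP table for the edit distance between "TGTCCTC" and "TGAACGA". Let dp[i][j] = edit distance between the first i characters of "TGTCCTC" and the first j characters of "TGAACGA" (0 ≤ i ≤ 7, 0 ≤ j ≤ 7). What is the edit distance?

4

   ''  T  G  A  A  C  G  A
''  0  1  2  3  4  5  6  7
 T  1  0  1  2  3  4  5  6
 G  2  1  0  1  2  3  4  5
 T  3  2  1  1  2  3  4  5
 C  4  3  2  2  2  2  3  4
 C  5  4  3  3  3  2  3  4
 T  6  5  4  4  4  3  3  4
 C  7  6  5  5  5  4  4  4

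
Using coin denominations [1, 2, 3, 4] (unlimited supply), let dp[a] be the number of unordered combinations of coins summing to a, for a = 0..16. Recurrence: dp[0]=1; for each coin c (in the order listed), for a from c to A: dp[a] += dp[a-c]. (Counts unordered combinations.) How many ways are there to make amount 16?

after  coin     0     1     2     3     4     5     6     7     8     9    10    11    12    13    14    15    16
          1     1     1     1     1     1     1     1     1     1     1     1     1     1     1     1     1     1
          2     1     1     2     2     3     3     4     4     5     5     6     6     7     7     8     8     9
          3     1     1     2     3     4     5     7     8    10    12    14    16    19    21    24    27    30
          4     1     1     2     3     5     6     9    11    15    18    23    27    34    39    47    54    64

64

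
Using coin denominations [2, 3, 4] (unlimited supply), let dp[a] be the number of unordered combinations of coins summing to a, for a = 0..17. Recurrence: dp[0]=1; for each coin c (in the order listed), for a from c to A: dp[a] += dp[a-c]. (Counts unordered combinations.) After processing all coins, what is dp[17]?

8

after  coin     0     1     2     3     4     5     6     7     8     9    10    11    12    13    14    15    16    17
          2     1     0     1     0     1     0     1     0     1     0     1     0     1     0     1     0     1     0
          3     1     0     1     1     1     1     2     1     2     2     2     2     3     2     3     3     3     3
          4     1     0     1     1     2     1     3     2     4     3     5     4     7     5     8     7    10     8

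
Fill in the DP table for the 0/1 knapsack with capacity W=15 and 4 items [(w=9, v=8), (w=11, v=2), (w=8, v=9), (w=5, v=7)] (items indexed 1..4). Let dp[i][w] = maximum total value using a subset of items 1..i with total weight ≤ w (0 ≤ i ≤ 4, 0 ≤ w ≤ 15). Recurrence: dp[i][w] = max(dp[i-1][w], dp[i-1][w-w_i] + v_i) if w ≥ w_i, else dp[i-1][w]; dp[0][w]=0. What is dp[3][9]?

i\w   0   1   2   3   4   5   6   7   8   9  10  11  12  13  14  15
  0   0   0   0   0   0   0   0   0   0   0   0   0   0   0   0   0
  1   0   0   0   0   0   0   0   0   0   8   8   8   8   8   8   8
  2   0   0   0   0   0   0   0   0   0   8   8   8   8   8   8   8
  3   0   0   0   0   0   0   0   0   9   9   9   9   9   9   9   9
  4   0   0   0   0   0   7   7   7   9   9   9   9   9  16  16  16

9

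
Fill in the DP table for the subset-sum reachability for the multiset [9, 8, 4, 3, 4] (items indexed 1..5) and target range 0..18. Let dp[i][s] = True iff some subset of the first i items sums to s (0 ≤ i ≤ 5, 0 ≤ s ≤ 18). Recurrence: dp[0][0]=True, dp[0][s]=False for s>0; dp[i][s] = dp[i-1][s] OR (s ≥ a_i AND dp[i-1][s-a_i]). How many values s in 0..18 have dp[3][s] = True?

i\s   0   1   2   3   4   5   6   7   8   9  10  11  12  13  14  15  16  17  18
  0   T   F   F   F   F   F   F   F   F   F   F   F   F   F   F   F   F   F   F
  1   T   F   F   F   F   F   F   F   F   T   F   F   F   F   F   F   F   F   F
  2   T   F   F   F   F   F   F   F   T   T   F   F   F   F   F   F   F   T   F
  3   T   F   F   F   T   F   F   F   T   T   F   F   T   T   F   F   F   T   F
  4   T   F   F   T   T   F   F   T   T   T   F   T   T   T   F   T   T   T   F
  5   T   F   F   T   T   F   F   T   T   T   F   T   T   T   F   T   T   T   F

7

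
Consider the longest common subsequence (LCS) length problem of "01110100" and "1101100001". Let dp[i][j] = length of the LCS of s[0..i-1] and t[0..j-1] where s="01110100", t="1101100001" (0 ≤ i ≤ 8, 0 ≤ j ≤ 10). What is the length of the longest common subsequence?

6

   ''  1  1  0  1  1  0  0  0  0  1
''  0  0  0  0  0  0  0  0  0  0  0
 0  0  0  0  1  1  1  1  1  1  1  1
 1  0  1  1  1  2  2  2  2  2  2  2
 1  0  1  2  2  2  3  3  3  3  3  3
 1  0  1  2  2  3  3  3  3  3  3  4
 0  0  1  2  3  3  3  4  4  4  4  4
 1  0  1  2  3  4  4  4  4  4  4  5
 0  0  1  2  3  4  4  5  5  5  5  5
 0  0  1  2  3  4  4  5  6  6  6  6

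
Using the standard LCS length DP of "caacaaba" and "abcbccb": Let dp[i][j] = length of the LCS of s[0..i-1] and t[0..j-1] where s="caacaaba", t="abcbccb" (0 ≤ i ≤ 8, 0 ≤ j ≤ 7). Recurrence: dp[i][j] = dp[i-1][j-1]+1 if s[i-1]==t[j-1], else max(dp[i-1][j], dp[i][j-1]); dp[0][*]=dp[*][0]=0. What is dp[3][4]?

   ''  a  b  c  b  c  c  b
''  0  0  0  0  0  0  0  0
 c  0  0  0  1  1  1  1  1
 a  0  1  1  1  1  1  1  1
 a  0  1  1  1  1  1  1  1
 c  0  1  1  2  2  2  2  2
 a  0  1  1  2  2  2  2  2
 a  0  1  1  2  2  2  2  2
 b  0  1  2  2  3  3  3  3
 a  0  1  2  2  3  3  3  3

1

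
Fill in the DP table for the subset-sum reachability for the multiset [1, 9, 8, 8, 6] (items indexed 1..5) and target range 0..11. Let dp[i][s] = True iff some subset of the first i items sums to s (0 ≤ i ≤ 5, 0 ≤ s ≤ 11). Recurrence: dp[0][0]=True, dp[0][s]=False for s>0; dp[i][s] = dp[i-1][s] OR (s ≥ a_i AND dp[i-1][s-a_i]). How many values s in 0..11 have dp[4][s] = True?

i\s   0   1   2   3   4   5   6   7   8   9  10  11
  0   T   F   F   F   F   F   F   F   F   F   F   F
  1   T   T   F   F   F   F   F   F   F   F   F   F
  2   T   T   F   F   F   F   F   F   F   T   T   F
  3   T   T   F   F   F   F   F   F   T   T   T   F
  4   T   T   F   F   F   F   F   F   T   T   T   F
  5   T   T   F   F   F   F   T   T   T   T   T   F

5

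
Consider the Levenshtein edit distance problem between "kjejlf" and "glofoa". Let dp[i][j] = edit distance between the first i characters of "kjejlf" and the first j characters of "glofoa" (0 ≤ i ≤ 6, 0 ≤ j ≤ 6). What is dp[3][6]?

6

   ''  g  l  o  f  o  a
''  0  1  2  3  4  5  6
 k  1  1  2  3  4  5  6
 j  2  2  2  3  4  5  6
 e  3  3  3  3  4  5  6
 j  4  4  4  4  4  5  6
 l  5  5  4  5  5  5  6
 f  6  6  5  5  5  6  6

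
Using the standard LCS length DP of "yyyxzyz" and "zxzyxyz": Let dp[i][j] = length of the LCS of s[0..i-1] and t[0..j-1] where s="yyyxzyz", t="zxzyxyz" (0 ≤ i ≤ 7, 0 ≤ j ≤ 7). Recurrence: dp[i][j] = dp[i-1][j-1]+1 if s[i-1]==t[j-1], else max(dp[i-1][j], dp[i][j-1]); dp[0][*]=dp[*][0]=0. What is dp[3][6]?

   ''  z  x  z  y  x  y  z
''  0  0  0  0  0  0  0  0
 y  0  0  0  0  1  1  1  1
 y  0  0  0  0  1  1  2  2
 y  0  0  0  0  1  1  2  2
 x  0  0  1  1  1  2  2  2
 z  0  1  1  2  2  2  2  3
 y  0  1  1  2  3  3  3  3
 z  0  1  1  2  3  3  3  4

2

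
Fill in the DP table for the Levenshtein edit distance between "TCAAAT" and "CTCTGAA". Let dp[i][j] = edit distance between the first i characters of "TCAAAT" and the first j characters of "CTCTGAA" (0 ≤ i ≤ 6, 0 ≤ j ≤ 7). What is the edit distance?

   ''  C  T  C  T  G  A  A
''  0  1  2  3  4  5  6  7
 T  1  1  1  2  3  4  5  6
 C  2  1  2  1  2  3  4  5
 A  3  2  2  2  2  3  3  4
 A  4  3  3  3  3  3  3  3
 A  5  4  4  4  4  4  3  3
 T  6  5  4  5  4  5  4  4

4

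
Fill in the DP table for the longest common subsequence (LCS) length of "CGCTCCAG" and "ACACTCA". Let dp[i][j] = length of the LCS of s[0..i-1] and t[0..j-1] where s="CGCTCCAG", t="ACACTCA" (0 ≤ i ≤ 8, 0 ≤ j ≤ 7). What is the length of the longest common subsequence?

5

   ''  A  C  A  C  T  C  A
''  0  0  0  0  0  0  0  0
 C  0  0  1  1  1  1  1  1
 G  0  0  1  1  1  1  1  1
 C  0  0  1  1  2  2  2  2
 T  0  0  1  1  2  3  3  3
 C  0  0  1  1  2  3  4  4
 C  0  0  1  1  2  3  4  4
 A  0  1  1  2  2  3  4  5
 G  0  1  1  2  2  3  4  5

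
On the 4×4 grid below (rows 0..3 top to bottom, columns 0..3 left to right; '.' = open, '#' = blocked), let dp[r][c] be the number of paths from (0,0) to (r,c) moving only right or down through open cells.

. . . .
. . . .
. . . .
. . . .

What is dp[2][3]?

10

r\c   0   1   2   3
  0   1   1   1   1
  1   1   2   3   4
  2   1   3   6  10
  3   1   4  10  20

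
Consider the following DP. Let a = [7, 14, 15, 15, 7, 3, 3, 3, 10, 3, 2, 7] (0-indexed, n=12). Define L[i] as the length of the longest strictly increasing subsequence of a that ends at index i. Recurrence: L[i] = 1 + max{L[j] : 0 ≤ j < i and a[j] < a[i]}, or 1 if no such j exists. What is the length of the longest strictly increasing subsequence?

3

   i    0    1    2    3    4    5    6    7    8    9   10   11
a[i]    7   14   15   15    7    3    3    3   10    3    2    7
L[i]    1    2    3    3    1    1    1    1    2    1    1    2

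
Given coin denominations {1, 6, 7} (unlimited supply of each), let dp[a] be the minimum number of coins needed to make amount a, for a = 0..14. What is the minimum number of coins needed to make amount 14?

 a  0  1  2  3  4  5  6  7  8  9 10 11 12 13 14
dp  0  1  2  3  4  5  1  1  2  3  4  5  2  2  2

2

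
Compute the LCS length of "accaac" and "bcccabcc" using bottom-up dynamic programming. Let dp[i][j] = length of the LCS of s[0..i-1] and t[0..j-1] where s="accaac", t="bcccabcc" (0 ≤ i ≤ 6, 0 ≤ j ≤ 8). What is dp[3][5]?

2

   ''  b  c  c  c  a  b  c  c
''  0  0  0  0  0  0  0  0  0
 a  0  0  0  0  0  1  1  1  1
 c  0  0  1  1  1  1  1  2  2
 c  0  0  1  2  2  2  2  2  3
 a  0  0  1  2  2  3  3  3  3
 a  0  0  1  2  2  3  3  3  3
 c  0  0  1  2  3  3  3  4  4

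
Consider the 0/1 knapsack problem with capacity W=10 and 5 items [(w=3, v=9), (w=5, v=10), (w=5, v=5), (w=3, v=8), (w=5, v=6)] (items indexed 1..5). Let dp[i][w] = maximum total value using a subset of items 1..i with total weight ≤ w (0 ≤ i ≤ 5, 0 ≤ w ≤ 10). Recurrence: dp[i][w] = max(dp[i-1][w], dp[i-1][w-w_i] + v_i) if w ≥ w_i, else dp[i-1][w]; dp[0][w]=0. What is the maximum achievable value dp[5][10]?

19

i\w   0   1   2   3   4   5   6   7   8   9  10
  0   0   0   0   0   0   0   0   0   0   0   0
  1   0   0   0   9   9   9   9   9   9   9   9
  2   0   0   0   9   9  10  10  10  19  19  19
  3   0   0   0   9   9  10  10  10  19  19  19
  4   0   0   0   9   9  10  17  17  19  19  19
  5   0   0   0   9   9  10  17  17  19  19  19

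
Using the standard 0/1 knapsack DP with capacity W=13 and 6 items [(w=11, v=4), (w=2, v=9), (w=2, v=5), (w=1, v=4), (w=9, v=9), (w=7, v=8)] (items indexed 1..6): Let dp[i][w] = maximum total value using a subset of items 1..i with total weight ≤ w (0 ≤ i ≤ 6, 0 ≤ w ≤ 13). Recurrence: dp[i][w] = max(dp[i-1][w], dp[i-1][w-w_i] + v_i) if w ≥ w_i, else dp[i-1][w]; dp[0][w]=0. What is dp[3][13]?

i\w   0   1   2   3   4   5   6   7   8   9  10  11  12  13
  0   0   0   0   0   0   0   0   0   0   0   0   0   0   0
  1   0   0   0   0   0   0   0   0   0   0   0   4   4   4
  2   0   0   9   9   9   9   9   9   9   9   9   9   9  13
  3   0   0   9   9  14  14  14  14  14  14  14  14  14  14
  4   0   4   9  13  14  18  18  18  18  18  18  18  18  18
  5   0   4   9  13  14  18  18  18  18  18  18  18  22  23
  6   0   4   9  13  14  18  18  18  18  18  21  22  26  26

14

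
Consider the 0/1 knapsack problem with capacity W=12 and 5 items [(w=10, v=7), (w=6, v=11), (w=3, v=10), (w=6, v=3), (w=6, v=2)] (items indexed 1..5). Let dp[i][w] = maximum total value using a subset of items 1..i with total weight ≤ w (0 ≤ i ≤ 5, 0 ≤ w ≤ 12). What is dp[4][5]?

10

i\w   0   1   2   3   4   5   6   7   8   9  10  11  12
  0   0   0   0   0   0   0   0   0   0   0   0   0   0
  1   0   0   0   0   0   0   0   0   0   0   7   7   7
  2   0   0   0   0   0   0  11  11  11  11  11  11  11
  3   0   0   0  10  10  10  11  11  11  21  21  21  21
  4   0   0   0  10  10  10  11  11  11  21  21  21  21
  5   0   0   0  10  10  10  11  11  11  21  21  21  21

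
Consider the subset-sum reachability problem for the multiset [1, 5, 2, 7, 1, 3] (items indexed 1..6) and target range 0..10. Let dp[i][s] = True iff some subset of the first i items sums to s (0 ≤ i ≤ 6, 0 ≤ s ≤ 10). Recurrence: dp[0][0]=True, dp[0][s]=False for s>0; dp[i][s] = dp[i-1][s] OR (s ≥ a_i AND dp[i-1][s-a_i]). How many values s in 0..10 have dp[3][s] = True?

i\s   0   1   2   3   4   5   6   7   8   9  10
  0   T   F   F   F   F   F   F   F   F   F   F
  1   T   T   F   F   F   F   F   F   F   F   F
  2   T   T   F   F   F   T   T   F   F   F   F
  3   T   T   T   T   F   T   T   T   T   F   F
  4   T   T   T   T   F   T   T   T   T   T   T
  5   T   T   T   T   T   T   T   T   T   T   T
  6   T   T   T   T   T   T   T   T   T   T   T

8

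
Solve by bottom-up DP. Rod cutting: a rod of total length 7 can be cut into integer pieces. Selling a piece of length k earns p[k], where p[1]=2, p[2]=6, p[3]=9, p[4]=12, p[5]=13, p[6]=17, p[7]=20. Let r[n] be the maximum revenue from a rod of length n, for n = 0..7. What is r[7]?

   n    0    1    2    3    4    5    6    7
r[n]    0    2    6    9   12   15   18   21

21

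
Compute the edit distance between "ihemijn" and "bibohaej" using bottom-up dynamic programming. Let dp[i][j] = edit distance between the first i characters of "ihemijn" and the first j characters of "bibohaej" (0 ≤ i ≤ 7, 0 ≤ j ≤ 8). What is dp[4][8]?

5

   ''  b  i  b  o  h  a  e  j
''  0  1  2  3  4  5  6  7  8
 i  1  1  1  2  3  4  5  6  7
 h  2  2  2  2  3  3  4  5  6
 e  3  3  3  3  3  4  4  4  5
 m  4  4  4  4  4  4  5  5  5
 i  5  5  4  5  5  5  5  6  6
 j  6  6  5  5  6  6  6  6  6
 n  7  7  6  6  6  7  7  7  7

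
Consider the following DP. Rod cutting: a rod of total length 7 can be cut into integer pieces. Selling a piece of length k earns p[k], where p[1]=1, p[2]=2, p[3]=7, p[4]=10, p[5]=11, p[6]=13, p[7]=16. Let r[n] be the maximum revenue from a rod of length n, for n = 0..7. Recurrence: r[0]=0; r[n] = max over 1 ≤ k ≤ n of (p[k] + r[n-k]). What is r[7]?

17

   n    0    1    2    3    4    5    6    7
r[n]    0    1    2    7   10   11   14   17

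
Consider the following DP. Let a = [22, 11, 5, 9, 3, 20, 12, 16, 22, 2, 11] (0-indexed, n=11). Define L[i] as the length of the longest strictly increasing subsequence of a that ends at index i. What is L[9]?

1

   i    0    1    2    3    4    5    6    7    8    9   10
a[i]   22   11    5    9    3   20   12   16   22    2   11
L[i]    1    1    1    2    1    3    3    4    5    1    3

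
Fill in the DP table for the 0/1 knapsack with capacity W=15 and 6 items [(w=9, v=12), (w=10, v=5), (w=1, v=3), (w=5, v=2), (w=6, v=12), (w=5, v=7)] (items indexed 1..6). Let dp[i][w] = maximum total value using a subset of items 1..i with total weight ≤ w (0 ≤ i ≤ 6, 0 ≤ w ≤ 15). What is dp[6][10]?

i\w   0   1   2   3   4   5   6   7   8   9  10  11  12  13  14  15
  0   0   0   0   0   0   0   0   0   0   0   0   0   0   0   0   0
  1   0   0   0   0   0   0   0   0   0  12  12  12  12  12  12  12
  2   0   0   0   0   0   0   0   0   0  12  12  12  12  12  12  12
  3   0   3   3   3   3   3   3   3   3  12  15  15  15  15  15  15
  4   0   3   3   3   3   3   5   5   5  12  15  15  15  15  15  17
  5   0   3   3   3   3   3  12  15  15  15  15  15  17  17  17  24
  6   0   3   3   3   3   7  12  15  15  15  15  19  22  22  22  24

15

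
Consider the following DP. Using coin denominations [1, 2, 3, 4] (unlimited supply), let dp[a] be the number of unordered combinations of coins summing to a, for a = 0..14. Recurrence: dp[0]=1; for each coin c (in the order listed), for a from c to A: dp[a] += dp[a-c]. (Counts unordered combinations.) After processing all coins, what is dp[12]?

after  coin     0     1     2     3     4     5     6     7     8     9    10    11    12    13    14
          1     1     1     1     1     1     1     1     1     1     1     1     1     1     1     1
          2     1     1     2     2     3     3     4     4     5     5     6     6     7     7     8
          3     1     1     2     3     4     5     7     8    10    12    14    16    19    21    24
          4     1     1     2     3     5     6     9    11    15    18    23    27    34    39    47

34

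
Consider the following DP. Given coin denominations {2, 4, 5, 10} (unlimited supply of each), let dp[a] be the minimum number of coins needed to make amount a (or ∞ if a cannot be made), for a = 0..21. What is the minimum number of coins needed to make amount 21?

 a  0  1  2  3  4  5  6  7  8  9 10 11 12 13 14 15 16 17 18 19 20 21
dp  0  -  1  -  1  1  2  2  2  2  1  3  2  3  2  2  3  3  3  3  2  4
(- denotes ∞ / unreachable)

4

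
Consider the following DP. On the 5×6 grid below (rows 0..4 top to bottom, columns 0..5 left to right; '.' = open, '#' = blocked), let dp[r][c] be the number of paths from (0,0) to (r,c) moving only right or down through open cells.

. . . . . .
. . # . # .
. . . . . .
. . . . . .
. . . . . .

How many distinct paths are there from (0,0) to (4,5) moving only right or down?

r\c   0   1   2   3   4   5
  0   1   1   1   1   1   1
  1   1   2   0   1   0   1
  2   1   3   3   4   4   5
  3   1   4   7  11  15  20
  4   1   5  12  23  38  58

58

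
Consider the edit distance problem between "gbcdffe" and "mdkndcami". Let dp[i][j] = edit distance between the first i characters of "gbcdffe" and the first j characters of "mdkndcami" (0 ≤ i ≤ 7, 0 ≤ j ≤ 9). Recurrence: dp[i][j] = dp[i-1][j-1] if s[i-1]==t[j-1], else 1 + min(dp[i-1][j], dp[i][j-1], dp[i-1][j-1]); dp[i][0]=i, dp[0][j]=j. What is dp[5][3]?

   ''  m  d  k  n  d  c  a  m  i
''  0  1  2  3  4  5  6  7  8  9
 g  1  1  2  3  4  5  6  7  8  9
 b  2  2  2  3  4  5  6  7  8  9
 c  3  3  3  3  4  5  5  6  7  8
 d  4  4  3  4  4  4  5  6  7  8
 f  5  5  4  4  5  5  5  6  7  8
 f  6  6  5  5  5  6  6  6  7  8
 e  7  7  6  6  6  6  7  7  7  8

4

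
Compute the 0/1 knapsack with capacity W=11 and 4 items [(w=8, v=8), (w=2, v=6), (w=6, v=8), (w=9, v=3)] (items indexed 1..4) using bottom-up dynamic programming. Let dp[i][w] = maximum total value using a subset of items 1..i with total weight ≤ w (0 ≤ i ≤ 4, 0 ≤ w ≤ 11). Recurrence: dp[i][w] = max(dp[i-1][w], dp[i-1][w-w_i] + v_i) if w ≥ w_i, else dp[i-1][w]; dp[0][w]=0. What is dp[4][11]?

14

i\w   0   1   2   3   4   5   6   7   8   9  10  11
  0   0   0   0   0   0   0   0   0   0   0   0   0
  1   0   0   0   0   0   0   0   0   8   8   8   8
  2   0   0   6   6   6   6   6   6   8   8  14  14
  3   0   0   6   6   6   6   8   8  14  14  14  14
  4   0   0   6   6   6   6   8   8  14  14  14  14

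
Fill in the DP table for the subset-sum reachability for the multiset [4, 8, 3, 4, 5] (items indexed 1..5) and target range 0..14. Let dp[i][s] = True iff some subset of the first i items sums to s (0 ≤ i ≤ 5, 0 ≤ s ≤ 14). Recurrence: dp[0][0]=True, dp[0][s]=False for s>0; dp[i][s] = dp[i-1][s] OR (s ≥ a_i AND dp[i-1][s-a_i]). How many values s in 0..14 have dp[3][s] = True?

i\s   0   1   2   3   4   5   6   7   8   9  10  11  12  13  14
  0   T   F   F   F   F   F   F   F   F   F   F   F   F   F   F
  1   T   F   F   F   T   F   F   F   F   F   F   F   F   F   F
  2   T   F   F   F   T   F   F   F   T   F   F   F   T   F   F
  3   T   F   F   T   T   F   F   T   T   F   F   T   T   F   F
  4   T   F   F   T   T   F   F   T   T   F   F   T   T   F   F
  5   T   F   F   T   T   T   F   T   T   T   F   T   T   T   F

7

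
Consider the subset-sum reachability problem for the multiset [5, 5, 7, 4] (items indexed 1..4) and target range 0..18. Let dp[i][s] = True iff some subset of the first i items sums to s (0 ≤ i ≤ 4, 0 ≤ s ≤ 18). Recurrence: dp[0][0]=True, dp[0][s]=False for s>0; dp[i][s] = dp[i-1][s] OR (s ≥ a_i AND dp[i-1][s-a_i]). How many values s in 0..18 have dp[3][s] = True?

i\s   0   1   2   3   4   5   6   7   8   9  10  11  12  13  14  15  16  17  18
  0   T   F   F   F   F   F   F   F   F   F   F   F   F   F   F   F   F   F   F
  1   T   F   F   F   F   T   F   F   F   F   F   F   F   F   F   F   F   F   F
  2   T   F   F   F   F   T   F   F   F   F   T   F   F   F   F   F   F   F   F
  3   T   F   F   F   F   T   F   T   F   F   T   F   T   F   F   F   F   T   F
  4   T   F   F   F   T   T   F   T   F   T   T   T   T   F   T   F   T   T   F

6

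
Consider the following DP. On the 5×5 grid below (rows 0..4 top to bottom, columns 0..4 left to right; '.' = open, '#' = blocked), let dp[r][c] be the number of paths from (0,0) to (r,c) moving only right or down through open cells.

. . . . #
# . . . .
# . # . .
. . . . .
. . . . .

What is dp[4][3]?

6

r\c   0   1   2   3   4
  0   1   1   1   1   0
  1   0   1   2   3   3
  2   0   1   0   3   6
  3   0   1   1   4  10
  4   0   1   2   6  16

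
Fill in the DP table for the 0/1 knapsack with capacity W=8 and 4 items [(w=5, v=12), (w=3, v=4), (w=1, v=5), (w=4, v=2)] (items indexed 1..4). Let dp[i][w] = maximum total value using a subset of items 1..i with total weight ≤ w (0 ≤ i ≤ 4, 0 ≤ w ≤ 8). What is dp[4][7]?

17

i\w   0   1   2   3   4   5   6   7   8
  0   0   0   0   0   0   0   0   0   0
  1   0   0   0   0   0  12  12  12  12
  2   0   0   0   4   4  12  12  12  16
  3   0   5   5   5   9  12  17  17  17
  4   0   5   5   5   9  12  17  17  17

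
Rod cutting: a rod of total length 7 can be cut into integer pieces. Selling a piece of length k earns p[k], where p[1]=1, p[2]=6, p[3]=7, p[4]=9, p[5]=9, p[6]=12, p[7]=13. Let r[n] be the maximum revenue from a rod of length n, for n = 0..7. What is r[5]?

   n    0    1    2    3    4    5    6    7
r[n]    0    1    6    7   12   13   18   19

13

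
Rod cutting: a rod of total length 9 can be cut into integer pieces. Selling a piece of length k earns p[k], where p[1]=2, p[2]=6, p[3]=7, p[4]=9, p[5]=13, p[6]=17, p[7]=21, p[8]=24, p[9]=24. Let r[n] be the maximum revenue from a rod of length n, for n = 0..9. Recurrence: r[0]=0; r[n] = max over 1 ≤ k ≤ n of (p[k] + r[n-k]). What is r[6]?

   n    0    1    2    3    4    5    6    7    8    9
r[n]    0    2    6    8   12   14   18   21   24   27

18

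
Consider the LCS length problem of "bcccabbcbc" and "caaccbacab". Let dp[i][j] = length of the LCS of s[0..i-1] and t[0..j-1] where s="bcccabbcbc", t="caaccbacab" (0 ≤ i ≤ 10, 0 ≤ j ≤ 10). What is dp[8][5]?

   ''  c  a  a  c  c  b  a  c  a  b
''  0  0  0  0  0  0  0  0  0  0  0
 b  0  0  0  0  0  0  1  1  1  1  1
 c  0  1  1  1  1  1  1  1  2  2  2
 c  0  1  1  1  2  2  2  2  2  2  2
 c  0  1  1  1  2  3  3  3  3  3  3
 a  0  1  2  2  2  3  3  4  4  4  4
 b  0  1  2  2  2  3  4  4  4  4  5
 b  0  1  2  2  2  3  4  4  4  4  5
 c  0  1  2  2  3  3  4  4  5  5  5
 b  0  1  2  2  3  3  4  4  5  5  6
 c  0  1  2  2  3  4  4  4  5  5  6

3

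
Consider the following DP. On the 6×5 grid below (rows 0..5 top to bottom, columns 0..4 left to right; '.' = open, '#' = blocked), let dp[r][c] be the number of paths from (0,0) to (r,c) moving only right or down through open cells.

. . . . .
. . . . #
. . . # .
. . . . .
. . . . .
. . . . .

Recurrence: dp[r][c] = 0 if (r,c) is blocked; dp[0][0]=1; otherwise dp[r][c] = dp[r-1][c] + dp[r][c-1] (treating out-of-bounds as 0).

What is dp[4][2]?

15

r\c   0   1   2   3   4
  0   1   1   1   1   1
  1   1   2   3   4   0
  2   1   3   6   0   0
  3   1   4  10  10  10
  4   1   5  15  25  35
  5   1   6  21  46  81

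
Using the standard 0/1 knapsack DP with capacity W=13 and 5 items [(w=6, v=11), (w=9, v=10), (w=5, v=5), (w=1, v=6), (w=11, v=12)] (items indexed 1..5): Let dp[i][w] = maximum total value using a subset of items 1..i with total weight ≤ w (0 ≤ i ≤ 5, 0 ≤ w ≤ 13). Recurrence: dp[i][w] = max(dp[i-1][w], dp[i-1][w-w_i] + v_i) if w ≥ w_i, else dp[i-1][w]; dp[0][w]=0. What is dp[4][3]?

6

i\w   0   1   2   3   4   5   6   7   8   9  10  11  12  13
  0   0   0   0   0   0   0   0   0   0   0   0   0   0   0
  1   0   0   0   0   0   0  11  11  11  11  11  11  11  11
  2   0   0   0   0   0   0  11  11  11  11  11  11  11  11
  3   0   0   0   0   0   5  11  11  11  11  11  16  16  16
  4   0   6   6   6   6   6  11  17  17  17  17  17  22  22
  5   0   6   6   6   6   6  11  17  17  17  17  17  22  22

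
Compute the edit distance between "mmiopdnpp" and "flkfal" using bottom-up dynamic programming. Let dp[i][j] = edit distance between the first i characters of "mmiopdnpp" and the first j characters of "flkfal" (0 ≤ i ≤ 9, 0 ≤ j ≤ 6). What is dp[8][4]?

8

   ''  f  l  k  f  a  l
''  0  1  2  3  4  5  6
 m  1  1  2  3  4  5  6
 m  2  2  2  3  4  5  6
 i  3  3  3  3  4  5  6
 o  4  4  4  4  4  5  6
 p  5  5  5  5  5  5  6
 d  6  6  6  6  6  6  6
 n  7  7  7  7  7  7  7
 p  8  8  8  8  8  8  8
 p  9  9  9  9  9  9  9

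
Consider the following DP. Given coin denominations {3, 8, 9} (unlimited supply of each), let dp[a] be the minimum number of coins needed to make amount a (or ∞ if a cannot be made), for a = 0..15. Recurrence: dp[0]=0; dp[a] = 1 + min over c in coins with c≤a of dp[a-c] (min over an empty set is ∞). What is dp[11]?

 a  0  1  2  3  4  5  6  7  8  9 10 11 12 13 14 15
dp  0  -  -  1  -  -  2  -  1  1  -  2  2  -  3  3
(- denotes ∞ / unreachable)

2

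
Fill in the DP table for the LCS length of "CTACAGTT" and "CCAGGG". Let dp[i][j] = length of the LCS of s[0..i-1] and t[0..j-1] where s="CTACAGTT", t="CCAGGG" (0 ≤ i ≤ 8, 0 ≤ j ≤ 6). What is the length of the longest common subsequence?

4

   ''  C  C  A  G  G  G
''  0  0  0  0  0  0  0
 C  0  1  1  1  1  1  1
 T  0  1  1  1  1  1  1
 A  0  1  1  2  2  2  2
 C  0  1  2  2  2  2  2
 A  0  1  2  3  3  3  3
 G  0  1  2  3  4  4  4
 T  0  1  2  3  4  4  4
 T  0  1  2  3  4  4  4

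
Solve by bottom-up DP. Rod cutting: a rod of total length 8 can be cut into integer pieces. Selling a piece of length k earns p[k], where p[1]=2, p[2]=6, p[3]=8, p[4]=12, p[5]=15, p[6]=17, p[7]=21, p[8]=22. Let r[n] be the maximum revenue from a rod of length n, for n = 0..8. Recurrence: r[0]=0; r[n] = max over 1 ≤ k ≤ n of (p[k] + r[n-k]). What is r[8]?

24

   n    0    1    2    3    4    5    6    7    8
r[n]    0    2    6    8   12   15   18   21   24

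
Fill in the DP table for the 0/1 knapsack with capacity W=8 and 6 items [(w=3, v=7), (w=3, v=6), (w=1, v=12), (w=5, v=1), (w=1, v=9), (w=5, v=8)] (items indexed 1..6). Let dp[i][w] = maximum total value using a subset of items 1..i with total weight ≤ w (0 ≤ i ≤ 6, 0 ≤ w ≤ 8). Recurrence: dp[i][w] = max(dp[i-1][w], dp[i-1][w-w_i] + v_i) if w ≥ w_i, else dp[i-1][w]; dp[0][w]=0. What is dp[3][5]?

19

i\w   0   1   2   3   4   5   6   7   8
  0   0   0   0   0   0   0   0   0   0
  1   0   0   0   7   7   7   7   7   7
  2   0   0   0   7   7   7  13  13  13
  3   0  12  12  12  19  19  19  25  25
  4   0  12  12  12  19  19  19  25  25
  5   0  12  21  21  21  28  28  28  34
  6   0  12  21  21  21  28  28  29  34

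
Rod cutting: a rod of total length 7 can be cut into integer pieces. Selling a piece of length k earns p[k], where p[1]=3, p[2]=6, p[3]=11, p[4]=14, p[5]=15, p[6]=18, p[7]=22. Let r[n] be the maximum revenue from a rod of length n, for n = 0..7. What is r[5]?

17

   n    0    1    2    3    4    5    6    7
r[n]    0    3    6   11   14   17   22   25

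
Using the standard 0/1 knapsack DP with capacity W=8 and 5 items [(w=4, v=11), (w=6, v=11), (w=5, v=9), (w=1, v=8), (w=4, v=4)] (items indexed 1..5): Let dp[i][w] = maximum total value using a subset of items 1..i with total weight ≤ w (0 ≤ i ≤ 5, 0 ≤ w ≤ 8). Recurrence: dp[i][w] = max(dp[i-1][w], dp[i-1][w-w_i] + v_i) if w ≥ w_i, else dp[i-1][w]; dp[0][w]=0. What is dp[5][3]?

i\w   0   1   2   3   4   5   6   7   8
  0   0   0   0   0   0   0   0   0   0
  1   0   0   0   0  11  11  11  11  11
  2   0   0   0   0  11  11  11  11  11
  3   0   0   0   0  11  11  11  11  11
  4   0   8   8   8  11  19  19  19  19
  5   0   8   8   8  11  19  19  19  19

8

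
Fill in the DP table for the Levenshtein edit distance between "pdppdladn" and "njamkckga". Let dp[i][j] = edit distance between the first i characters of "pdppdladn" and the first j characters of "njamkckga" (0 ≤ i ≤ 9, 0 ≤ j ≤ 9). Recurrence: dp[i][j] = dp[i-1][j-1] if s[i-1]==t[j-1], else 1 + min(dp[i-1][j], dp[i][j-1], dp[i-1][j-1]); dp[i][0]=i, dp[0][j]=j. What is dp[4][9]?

9

   ''  n  j  a  m  k  c  k  g  a
''  0  1  2  3  4  5  6  7  8  9
 p  1  1  2  3  4  5  6  7  8  9
 d  2  2  2  3  4  5  6  7  8  9
 p  3  3  3  3  4  5  6  7  8  9
 p  4  4  4  4  4  5  6  7  8  9
 d  5  5  5  5  5  5  6  7  8  9
 l  6  6  6  6  6  6  6  7  8  9
 a  7  7  7  6  7  7  7  7  8  8
 d  8  8  8  7  7  8  8  8  8  9
 n  9  8  9  8  8  8  9  9  9  9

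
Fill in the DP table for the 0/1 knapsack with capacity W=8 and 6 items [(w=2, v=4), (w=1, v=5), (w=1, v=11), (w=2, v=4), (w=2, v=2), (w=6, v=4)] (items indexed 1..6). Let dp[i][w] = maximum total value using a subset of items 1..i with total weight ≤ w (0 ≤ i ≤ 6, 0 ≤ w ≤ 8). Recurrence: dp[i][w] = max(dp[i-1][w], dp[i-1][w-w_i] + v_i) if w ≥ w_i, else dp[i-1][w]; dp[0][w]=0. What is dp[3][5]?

20

i\w   0   1   2   3   4   5   6   7   8
  0   0   0   0   0   0   0   0   0   0
  1   0   0   4   4   4   4   4   4   4
  2   0   5   5   9   9   9   9   9   9
  3   0  11  16  16  20  20  20  20  20
  4   0  11  16  16  20  20  24  24  24
  5   0  11  16  16  20  20  24  24  26
  6   0  11  16  16  20  20  24  24  26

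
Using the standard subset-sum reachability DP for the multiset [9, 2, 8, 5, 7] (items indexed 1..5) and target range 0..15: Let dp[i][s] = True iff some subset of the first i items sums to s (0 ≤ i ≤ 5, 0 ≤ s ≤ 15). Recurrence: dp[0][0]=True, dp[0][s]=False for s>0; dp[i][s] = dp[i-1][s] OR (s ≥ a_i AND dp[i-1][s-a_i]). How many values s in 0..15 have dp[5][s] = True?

i\s   0   1   2   3   4   5   6   7   8   9  10  11  12  13  14  15
  0   T   F   F   F   F   F   F   F   F   F   F   F   F   F   F   F
  1   T   F   F   F   F   F   F   F   F   T   F   F   F   F   F   F
  2   T   F   T   F   F   F   F   F   F   T   F   T   F   F   F   F
  3   T   F   T   F   F   F   F   F   T   T   T   T   F   F   F   F
  4   T   F   T   F   F   T   F   T   T   T   T   T   F   T   T   T
  5   T   F   T   F   F   T   F   T   T   T   T   T   T   T   T   T

12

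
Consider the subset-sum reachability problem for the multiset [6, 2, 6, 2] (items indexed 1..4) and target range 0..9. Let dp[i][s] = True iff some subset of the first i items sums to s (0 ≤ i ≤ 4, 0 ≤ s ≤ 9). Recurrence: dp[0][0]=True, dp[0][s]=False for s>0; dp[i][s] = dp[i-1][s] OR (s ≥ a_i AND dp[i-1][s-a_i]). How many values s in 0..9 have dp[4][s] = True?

5

i\s   0   1   2   3   4   5   6   7   8   9
  0   T   F   F   F   F   F   F   F   F   F
  1   T   F   F   F   F   F   T   F   F   F
  2   T   F   T   F   F   F   T   F   T   F
  3   T   F   T   F   F   F   T   F   T   F
  4   T   F   T   F   T   F   T   F   T   F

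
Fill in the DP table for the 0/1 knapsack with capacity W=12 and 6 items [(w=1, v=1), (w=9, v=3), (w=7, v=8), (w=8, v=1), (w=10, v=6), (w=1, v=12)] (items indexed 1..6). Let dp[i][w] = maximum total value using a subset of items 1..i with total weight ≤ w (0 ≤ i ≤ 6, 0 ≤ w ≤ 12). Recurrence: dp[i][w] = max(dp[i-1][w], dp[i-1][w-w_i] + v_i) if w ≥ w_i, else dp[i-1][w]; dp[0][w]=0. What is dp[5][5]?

1

i\w   0   1   2   3   4   5   6   7   8   9  10  11  12
  0   0   0   0   0   0   0   0   0   0   0   0   0   0
  1   0   1   1   1   1   1   1   1   1   1   1   1   1
  2   0   1   1   1   1   1   1   1   1   3   4   4   4
  3   0   1   1   1   1   1   1   8   9   9   9   9   9
  4   0   1   1   1   1   1   1   8   9   9   9   9   9
  5   0   1   1   1   1   1   1   8   9   9   9   9   9
  6   0  12  13  13  13  13  13  13  20  21  21  21  21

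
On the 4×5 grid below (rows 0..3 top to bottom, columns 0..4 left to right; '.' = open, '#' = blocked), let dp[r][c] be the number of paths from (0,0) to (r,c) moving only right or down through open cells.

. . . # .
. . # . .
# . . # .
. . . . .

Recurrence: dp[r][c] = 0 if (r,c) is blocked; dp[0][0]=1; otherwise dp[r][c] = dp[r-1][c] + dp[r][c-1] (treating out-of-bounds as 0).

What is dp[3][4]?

4

r\c   0   1   2   3   4
  0   1   1   1   0   0
  1   1   2   0   0   0
  2   0   2   2   0   0
  3   0   2   4   4   4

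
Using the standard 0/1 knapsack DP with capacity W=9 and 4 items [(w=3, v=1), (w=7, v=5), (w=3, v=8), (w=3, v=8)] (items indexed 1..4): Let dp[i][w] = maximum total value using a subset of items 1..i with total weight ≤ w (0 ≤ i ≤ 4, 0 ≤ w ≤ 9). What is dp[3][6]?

9

i\w   0   1   2   3   4   5   6   7   8   9
  0   0   0   0   0   0   0   0   0   0   0
  1   0   0   0   1   1   1   1   1   1   1
  2   0   0   0   1   1   1   1   5   5   5
  3   0   0   0   8   8   8   9   9   9   9
  4   0   0   0   8   8   8  16  16  16  17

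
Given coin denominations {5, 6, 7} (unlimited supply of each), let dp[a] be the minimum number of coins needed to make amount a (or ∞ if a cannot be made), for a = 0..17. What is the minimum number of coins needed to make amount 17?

3

 a  0  1  2  3  4  5  6  7  8  9 10 11 12 13 14 15 16 17
dp  0  -  -  -  -  1  1  1  -  -  2  2  2  2  2  3  3  3
(- denotes ∞ / unreachable)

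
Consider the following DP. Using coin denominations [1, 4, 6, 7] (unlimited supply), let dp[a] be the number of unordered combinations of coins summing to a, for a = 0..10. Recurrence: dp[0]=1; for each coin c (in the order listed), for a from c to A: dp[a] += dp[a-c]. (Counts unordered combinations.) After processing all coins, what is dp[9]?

5

after  coin     0     1     2     3     4     5     6     7     8     9    10
          1     1     1     1     1     1     1     1     1     1     1     1
          4     1     1     1     1     2     2     2     2     3     3     3
          6     1     1     1     1     2     2     3     3     4     4     5
          7     1     1     1     1     2     2     3     4     5     5     6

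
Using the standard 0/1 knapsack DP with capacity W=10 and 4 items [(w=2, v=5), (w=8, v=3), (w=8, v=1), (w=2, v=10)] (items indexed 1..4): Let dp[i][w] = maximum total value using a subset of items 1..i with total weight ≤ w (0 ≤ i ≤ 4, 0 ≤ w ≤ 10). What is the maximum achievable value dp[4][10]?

i\w   0   1   2   3   4   5   6   7   8   9  10
  0   0   0   0   0   0   0   0   0   0   0   0
  1   0   0   5   5   5   5   5   5   5   5   5
  2   0   0   5   5   5   5   5   5   5   5   8
  3   0   0   5   5   5   5   5   5   5   5   8
  4   0   0  10  10  15  15  15  15  15  15  15

15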